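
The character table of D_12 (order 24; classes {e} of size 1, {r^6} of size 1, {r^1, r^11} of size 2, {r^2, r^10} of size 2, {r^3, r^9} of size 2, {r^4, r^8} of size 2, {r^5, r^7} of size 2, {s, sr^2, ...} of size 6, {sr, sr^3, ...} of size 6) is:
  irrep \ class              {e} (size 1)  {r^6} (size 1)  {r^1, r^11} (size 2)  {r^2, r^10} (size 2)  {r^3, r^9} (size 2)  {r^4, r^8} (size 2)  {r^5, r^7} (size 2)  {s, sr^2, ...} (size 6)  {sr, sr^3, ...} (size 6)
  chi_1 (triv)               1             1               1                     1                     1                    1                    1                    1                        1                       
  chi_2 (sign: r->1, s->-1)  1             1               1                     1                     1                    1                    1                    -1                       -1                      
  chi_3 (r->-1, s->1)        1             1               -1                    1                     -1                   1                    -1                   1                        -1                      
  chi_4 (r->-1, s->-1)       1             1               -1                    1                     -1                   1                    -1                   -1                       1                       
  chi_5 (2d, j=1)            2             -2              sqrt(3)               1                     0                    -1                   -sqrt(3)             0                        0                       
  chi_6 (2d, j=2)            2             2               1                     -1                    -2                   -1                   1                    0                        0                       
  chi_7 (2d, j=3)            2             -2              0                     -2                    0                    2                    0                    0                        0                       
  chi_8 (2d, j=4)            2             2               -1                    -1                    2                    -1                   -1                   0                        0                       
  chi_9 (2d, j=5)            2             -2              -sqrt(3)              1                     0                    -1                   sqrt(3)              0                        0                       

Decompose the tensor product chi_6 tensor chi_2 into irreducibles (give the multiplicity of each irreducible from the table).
chi_6 tensor chi_2 = chi_6 (all other irreducibles have multiplicity 0).

Derivation: The character of a tensor product is the pointwise product (chi_6 * chi_2)(C) = chi_6(C) * chi_2(C):
  {e}: (2)*(1), {r^6}: (2)*(1), {r^1, r^11}: (1)*(1), {r^2, r^10}: (-1)*(1), {r^3, r^9}: (-2)*(1), {r^4, r^8}: (-1)*(1), {r^5, r^7}: (1)*(1), {s, sr^2, ...}: (0)*(-1), {sr, sr^3, ...}: (0)*(-1)
so (chi_6 * chi_2) takes values
  {e} -> 2, {r^6} -> 2, {r^1, r^11} -> 1, {r^2, r^10} -> -1, {r^3, r^9} -> -2, {r^4, r^8} -> -1, {r^5, r^7} -> 1, {s, sr^2, ...} -> 0, {sr, sr^3, ...} -> 0.
Now take the inner product of this character with each irreducible chi from the table, <chi_6*chi_2, chi> = (1/24) sum_C |C| (chi_6*chi_2)(C) conj(chi(C)):
  <chi_6*chi_2, chi_1> = (1/24)[1*(2)*conj(1) + 1*(2)*conj(1) + 2*(1)*conj(1) + 2*(-1)*conj(1) + 2*(-2)*conj(1) + 2*(-1)*conj(1) + 2*(1)*conj(1) + 6*(0)*conj(1) + 6*(0)*conj(1)]
      = (1/24)[(2) + (2) + (2) + (-2) + (-4) + (-2) + (2) + (0) + (0)] = 0/24 = 0
  <chi_6*chi_2, chi_2> = (1/24)[1*(2)*conj(1) + 1*(2)*conj(1) + 2*(1)*conj(1) + 2*(-1)*conj(1) + 2*(-2)*conj(1) + 2*(-1)*conj(1) + 2*(1)*conj(1) + 6*(0)*conj(-1) + 6*(0)*conj(-1)]
      = (1/24)[(2) + (2) + (2) + (-2) + (-4) + (-2) + (2) + (0) + (0)] = 0/24 = 0
  <chi_6*chi_2, chi_3> = (1/24)[1*(2)*conj(1) + 1*(2)*conj(1) + 2*(1)*conj(-1) + 2*(-1)*conj(1) + 2*(-2)*conj(-1) + 2*(-1)*conj(1) + 2*(1)*conj(-1) + 6*(0)*conj(1) + 6*(0)*conj(-1)]
      = (1/24)[(2) + (2) + (-2) + (-2) + (4) + (-2) + (-2) + (0) + (0)] = 0/24 = 0
  <chi_6*chi_2, chi_4> = (1/24)[1*(2)*conj(1) + 1*(2)*conj(1) + 2*(1)*conj(-1) + 2*(-1)*conj(1) + 2*(-2)*conj(-1) + 2*(-1)*conj(1) + 2*(1)*conj(-1) + 6*(0)*conj(-1) + 6*(0)*conj(1)]
      = (1/24)[(2) + (2) + (-2) + (-2) + (4) + (-2) + (-2) + (0) + (0)] = 0/24 = 0
  <chi_6*chi_2, chi_5> = (1/24)[1*(2)*conj(2) + 1*(2)*conj(-2) + 2*(1)*conj(sqrt(3)) + 2*(-1)*conj(1) + 2*(-2)*conj(0) + 2*(-1)*conj(-1) + 2*(1)*conj(-sqrt(3)) + 6*(0)*conj(0) + 6*(0)*conj(0)]
      = (1/24)[(4) + (-4) + (2*sqrt(3)) + (-2) + (0) + (2) + (-2*sqrt(3)) + (0) + (0)] = 0/24 = 0
  <chi_6*chi_2, chi_6> = (1/24)[1*(2)*conj(2) + 1*(2)*conj(2) + 2*(1)*conj(1) + 2*(-1)*conj(-1) + 2*(-2)*conj(-2) + 2*(-1)*conj(-1) + 2*(1)*conj(1) + 6*(0)*conj(0) + 6*(0)*conj(0)]
      = (1/24)[(4) + (4) + (2) + (2) + (8) + (2) + (2) + (0) + (0)] = 24/24 = 1
  <chi_6*chi_2, chi_7> = (1/24)[1*(2)*conj(2) + 1*(2)*conj(-2) + 2*(1)*conj(0) + 2*(-1)*conj(-2) + 2*(-2)*conj(0) + 2*(-1)*conj(2) + 2*(1)*conj(0) + 6*(0)*conj(0) + 6*(0)*conj(0)]
      = (1/24)[(4) + (-4) + (0) + (4) + (0) + (-4) + (0) + (0) + (0)] = 0/24 = 0
  <chi_6*chi_2, chi_8> = (1/24)[1*(2)*conj(2) + 1*(2)*conj(2) + 2*(1)*conj(-1) + 2*(-1)*conj(-1) + 2*(-2)*conj(2) + 2*(-1)*conj(-1) + 2*(1)*conj(-1) + 6*(0)*conj(0) + 6*(0)*conj(0)]
      = (1/24)[(4) + (4) + (-2) + (2) + (-8) + (2) + (-2) + (0) + (0)] = 0/24 = 0
  <chi_6*chi_2, chi_9> = (1/24)[1*(2)*conj(2) + 1*(2)*conj(-2) + 2*(1)*conj(-sqrt(3)) + 2*(-1)*conj(1) + 2*(-2)*conj(0) + 2*(-1)*conj(-1) + 2*(1)*conj(sqrt(3)) + 6*(0)*conj(0) + 6*(0)*conj(0)]
      = (1/24)[(4) + (-4) + (-2*sqrt(3)) + (-2) + (0) + (2) + (2*sqrt(3)) + (0) + (0)] = 0/24 = 0
Hence the multiplicities are chi_6: 1. Dimension check: dim(chi_6)*dim(chi_2) = 2*1 = 2 and sum (mult * dim) = 1*2 = 2.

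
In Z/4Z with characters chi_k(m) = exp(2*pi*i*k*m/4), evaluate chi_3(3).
chi_3(3) = zeta_4^9 = I

Why: chi_3(3) = zeta_4^(3*3) = zeta_4^9. Since zeta_4^4 = 1, this equals zeta_4^1 = exp(2*pi*i*1/4) = I.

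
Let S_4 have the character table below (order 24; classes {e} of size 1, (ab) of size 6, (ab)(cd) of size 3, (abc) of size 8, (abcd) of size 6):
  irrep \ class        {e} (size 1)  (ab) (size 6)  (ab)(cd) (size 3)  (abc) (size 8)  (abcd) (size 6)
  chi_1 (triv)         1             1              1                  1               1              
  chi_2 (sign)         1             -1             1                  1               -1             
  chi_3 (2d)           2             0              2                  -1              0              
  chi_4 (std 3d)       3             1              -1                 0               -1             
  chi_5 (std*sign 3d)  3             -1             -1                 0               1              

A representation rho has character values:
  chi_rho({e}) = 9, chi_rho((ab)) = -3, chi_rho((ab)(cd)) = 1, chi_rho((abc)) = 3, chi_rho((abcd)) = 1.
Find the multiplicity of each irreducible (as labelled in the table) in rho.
Multiplicities: chi_1: 1, chi_2: 2, chi_3: 0, chi_4: 0, chi_5: 2.

Working: Use <chi_rho, chi> = (1/|G|) sum_C |C| * chi_rho(C) * conj(chi(C)) with |G| = 24 for each irreducible chi in the table:
  <chi_rho, chi_1> = (1/24)[1*(9)*conj(1) + 6*(-3)*conj(1) + 3*(1)*conj(1) + 8*(3)*conj(1) + 6*(1)*conj(1)]
      = (1/24)[(9) + (-18) + (3) + (24) + (6)] = 24/24 = 1
  <chi_rho, chi_2> = (1/24)[1*(9)*conj(1) + 6*(-3)*conj(-1) + 3*(1)*conj(1) + 8*(3)*conj(1) + 6*(1)*conj(-1)]
      = (1/24)[(9) + (18) + (3) + (24) + (-6)] = 48/24 = 2
  <chi_rho, chi_3> = (1/24)[1*(9)*conj(2) + 6*(-3)*conj(0) + 3*(1)*conj(2) + 8*(3)*conj(-1) + 6*(1)*conj(0)]
      = (1/24)[(18) + (0) + (6) + (-24) + (0)] = 0/24 = 0
  <chi_rho, chi_4> = (1/24)[1*(9)*conj(3) + 6*(-3)*conj(1) + 3*(1)*conj(-1) + 8*(3)*conj(0) + 6*(1)*conj(-1)]
      = (1/24)[(27) + (-18) + (-3) + (0) + (-6)] = 0/24 = 0
  <chi_rho, chi_5> = (1/24)[1*(9)*conj(3) + 6*(-3)*conj(-1) + 3*(1)*conj(-1) + 8*(3)*conj(0) + 6*(1)*conj(1)]
      = (1/24)[(27) + (18) + (-3) + (0) + (6)] = 48/24 = 2
Dimension check: dim(rho) = sum (mult * dim) = 1*1 + 2*1 + 0*2 + 0*3 + 2*3 = 9 = chi_rho(e) = 9.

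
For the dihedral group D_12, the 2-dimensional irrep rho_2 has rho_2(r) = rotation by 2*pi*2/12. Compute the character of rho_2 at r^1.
chi_{rho_2}(r^1) = 2*cos(2*pi*2*1/12) = 1

Explanation: rho_2(r^1) is rotation by angle 2*pi*2*1/12, whose trace is 2*cos(2*pi*2*1/12) = 1.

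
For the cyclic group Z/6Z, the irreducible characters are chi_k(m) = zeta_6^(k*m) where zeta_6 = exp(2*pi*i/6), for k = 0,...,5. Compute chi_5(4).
chi_5(4) = zeta_6^20 = exp(2*I*pi/3)

chi_5(4) = zeta_6^(5*4) = zeta_6^20. Since zeta_6^6 = 1, this equals zeta_6^2 = exp(2*pi*i*2/6) = exp(2*I*pi/3).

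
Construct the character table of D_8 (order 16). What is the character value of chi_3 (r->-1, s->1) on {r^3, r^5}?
Conjugacy classes: {e} of size 1, {r^4} of size 1, {r^1, r^7} of size 2, {r^2, r^6} of size 2, {r^3, r^5} of size 2, {s, sr^2, ...} of size 4, {sr, sr^3, ...} of size 4.
Character table:
  irrep \ class              {e} (size 1)  {r^4} (size 1)  {r^1, r^7} (size 2)  {r^2, r^6} (size 2)  {r^3, r^5} (size 2)  {s, sr^2, ...} (size 4)  {sr, sr^3, ...} (size 4)
  chi_1 (triv)               1             1               1                    1                    1                    1                        1                       
  chi_2 (sign: r->1, s->-1)  1             1               1                    1                    1                    -1                       -1                      
  chi_3 (r->-1, s->1)        1             1               -1                   1                    -1                   1                        -1                      
  chi_4 (r->-1, s->-1)       1             1               -1                   1                    -1                   -1                       1                       
  chi_5 (2d, j=1)            2             -2              sqrt(2)              0                    -sqrt(2)             0                        0                       
  chi_6 (2d, j=2)            2             2               0                    -2                   0                    0                        0                       
  chi_7 (2d, j=3)            2             -2              -sqrt(2)             0                    sqrt(2)              0                        0                       

Spot check: chi_3 (r->-1, s->1) on {r^3, r^5} = -1.

Why: D_8 has order 2*8 = 16 with 7 conjugacy classes, hence 7 irreducibles. Sum of squared dims 1 + 1 + 1 + 1 + 4 + 4 + 4 = 16 = |G|. Linear characters come from the abelianisation; the 2-dimensional irreps have character r^k -> 2*cos(2*pi*j*k/8), reflections -> 0.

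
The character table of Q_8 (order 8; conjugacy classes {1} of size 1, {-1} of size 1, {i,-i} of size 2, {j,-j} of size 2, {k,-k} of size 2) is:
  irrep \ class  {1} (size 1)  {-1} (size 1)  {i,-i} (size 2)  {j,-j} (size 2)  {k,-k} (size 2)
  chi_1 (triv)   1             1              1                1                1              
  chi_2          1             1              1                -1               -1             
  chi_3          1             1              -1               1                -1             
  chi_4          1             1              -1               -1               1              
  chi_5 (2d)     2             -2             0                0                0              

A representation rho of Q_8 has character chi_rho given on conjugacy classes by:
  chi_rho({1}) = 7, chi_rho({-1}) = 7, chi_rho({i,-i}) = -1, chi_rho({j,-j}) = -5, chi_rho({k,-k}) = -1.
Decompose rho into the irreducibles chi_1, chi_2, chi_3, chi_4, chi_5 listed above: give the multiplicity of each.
Multiplicities: chi_1: 0, chi_2: 3, chi_3: 1, chi_4: 3, chi_5: 0.

Use <chi_rho, chi> = (1/|G|) sum_C |C| * chi_rho(C) * conj(chi(C)) with |G| = 8 for each irreducible chi in the table:
  <chi_rho, chi_1> = (1/8)[1*(7)*conj(1) + 1*(7)*conj(1) + 2*(-1)*conj(1) + 2*(-5)*conj(1) + 2*(-1)*conj(1)]
      = (1/8)[(7) + (7) + (-2) + (-10) + (-2)] = 0/8 = 0
  <chi_rho, chi_2> = (1/8)[1*(7)*conj(1) + 1*(7)*conj(1) + 2*(-1)*conj(1) + 2*(-5)*conj(-1) + 2*(-1)*conj(-1)]
      = (1/8)[(7) + (7) + (-2) + (10) + (2)] = 24/8 = 3
  <chi_rho, chi_3> = (1/8)[1*(7)*conj(1) + 1*(7)*conj(1) + 2*(-1)*conj(-1) + 2*(-5)*conj(1) + 2*(-1)*conj(-1)]
      = (1/8)[(7) + (7) + (2) + (-10) + (2)] = 8/8 = 1
  <chi_rho, chi_4> = (1/8)[1*(7)*conj(1) + 1*(7)*conj(1) + 2*(-1)*conj(-1) + 2*(-5)*conj(-1) + 2*(-1)*conj(1)]
      = (1/8)[(7) + (7) + (2) + (10) + (-2)] = 24/8 = 3
  <chi_rho, chi_5> = (1/8)[1*(7)*conj(2) + 1*(7)*conj(-2) + 2*(-1)*conj(0) + 2*(-5)*conj(0) + 2*(-1)*conj(0)]
      = (1/8)[(14) + (-14) + (0) + (0) + (0)] = 0/8 = 0
Dimension check: dim(rho) = sum (mult * dim) = 0*1 + 3*1 + 1*1 + 3*1 + 0*2 = 7 = chi_rho(e) = 7.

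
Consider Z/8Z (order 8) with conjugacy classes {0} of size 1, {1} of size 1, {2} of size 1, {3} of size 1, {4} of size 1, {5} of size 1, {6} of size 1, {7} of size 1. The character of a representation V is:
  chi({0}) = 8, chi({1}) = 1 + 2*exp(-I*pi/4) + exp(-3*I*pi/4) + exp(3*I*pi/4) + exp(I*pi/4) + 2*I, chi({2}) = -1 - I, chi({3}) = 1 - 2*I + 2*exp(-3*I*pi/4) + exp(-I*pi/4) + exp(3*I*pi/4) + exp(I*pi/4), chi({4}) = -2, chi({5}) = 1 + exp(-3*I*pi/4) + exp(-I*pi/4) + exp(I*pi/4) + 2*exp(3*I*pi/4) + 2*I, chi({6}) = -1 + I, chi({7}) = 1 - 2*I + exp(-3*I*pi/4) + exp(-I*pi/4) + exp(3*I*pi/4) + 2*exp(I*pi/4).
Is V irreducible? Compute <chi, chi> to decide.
Not irreducible (reducible): <chi, chi> = 12 > 1.

Justification: <chi, chi> = (1/|G|) sum_C |C| * |chi(C)|^2 = (1/8)[1*|8|^2 + 1*|1 + 2*exp(-I*pi/4) + exp(-3*I*pi/4) + exp(3*I*pi/4) + exp(I*pi/4) + 2*I|^2 + 1*|-1 - I|^2 + 1*|1 - 2*I + 2*exp(-3*I*pi/4) + exp(-I*pi/4) + exp(3*I*pi/4) + exp(I*pi/4)|^2 + 1*|-2|^2 + 1*|1 + exp(-3*I*pi/4) + exp(-I*pi/4) + exp(I*pi/4) + 2*exp(3*I*pi/4) + 2*I|^2 + 1*|-1 + I|^2 + 1*|1 - 2*I + exp(-3*I*pi/4) + exp(-I*pi/4) + exp(3*I*pi/4) + 2*exp(I*pi/4)|^2]
  = (1/8)[(64) + (6 + 3*exp(-I*pi/4) + 2*exp(-3*I*pi/4) + exp(I*pi/4) + 4*exp(3*I*pi/4)) + (2) + (6 + 4*exp(-I*pi/4) + exp(-3*I*pi/4) + 2*exp(I*pi/4) + 3*exp(3*I*pi/4)) + (4) + (6 + 4*exp(-I*pi/4) + exp(-3*I*pi/4) + 2*exp(I*pi/4) + 3*exp(3*I*pi/4)) + (2) + (6 + 3*exp(-I*pi/4) + 2*exp(-3*I*pi/4) + exp(I*pi/4) + 4*exp(3*I*pi/4))] = 96/8 = 12.
(Exp terms are combined using exp(i*s)*conj(exp(i*t)) = exp(i*(s-t)), and sums of them are collapsed using the identity that for every m > 1 the m distinct m-th roots of unity sum to 0, e.g. 1 + exp(2*I*pi/3) + exp(-2*I*pi/3) = 0.)
A character is irreducible iff <chi, chi> = 1, so this representation is reducible.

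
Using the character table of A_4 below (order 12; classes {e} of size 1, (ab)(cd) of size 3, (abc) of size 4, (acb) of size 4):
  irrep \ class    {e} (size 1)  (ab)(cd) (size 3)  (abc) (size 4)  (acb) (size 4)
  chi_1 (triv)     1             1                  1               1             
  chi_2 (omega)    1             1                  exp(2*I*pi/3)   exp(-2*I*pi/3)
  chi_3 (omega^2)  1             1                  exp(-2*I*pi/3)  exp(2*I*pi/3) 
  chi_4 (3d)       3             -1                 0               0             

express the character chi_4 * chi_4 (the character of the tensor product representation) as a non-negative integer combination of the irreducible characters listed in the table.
chi_4 tensor chi_4 = chi_1 + chi_2 + chi_3 + 2*chi_4 (all other irreducibles have multiplicity 0).

Derivation: The character of a tensor product is the pointwise product (chi_4 * chi_4)(C) = chi_4(C) * chi_4(C):
  {e}: (3)*(3), (ab)(cd): (-1)*(-1), (abc): (0)*(0), (acb): (0)*(0)
so (chi_4 * chi_4) takes values
  {e} -> 9, (ab)(cd) -> 1, (abc) -> 0, (acb) -> 0.
Now take the inner product of this character with each irreducible chi from the table, <chi_4*chi_4, chi> = (1/12) sum_C |C| (chi_4*chi_4)(C) conj(chi(C)):
  <chi_4*chi_4, chi_1> = (1/12)[1*(9)*conj(1) + 3*(1)*conj(1) + 4*(0)*conj(1) + 4*(0)*conj(1)]
      = (1/12)[(9) + (3) + (0) + (0)] = 12/12 = 1
  <chi_4*chi_4, chi_2> = (1/12)[1*(9)*conj(1) + 3*(1)*conj(1) + 4*(0)*conj(exp(2*I*pi/3)) + 4*(0)*conj(exp(-2*I*pi/3))]
      = (1/12)[(9) + (3) + (0) + (0)] = 12/12 = 1
  <chi_4*chi_4, chi_3> = (1/12)[1*(9)*conj(1) + 3*(1)*conj(1) + 4*(0)*conj(exp(-2*I*pi/3)) + 4*(0)*conj(exp(2*I*pi/3))]
      = (1/12)[(9) + (3) + (0) + (0)] = 12/12 = 1
  <chi_4*chi_4, chi_4> = (1/12)[1*(9)*conj(3) + 3*(1)*conj(-1) + 4*(0)*conj(0) + 4*(0)*conj(0)]
      = (1/12)[(27) + (-3) + (0) + (0)] = 24/12 = 2
(Exp terms are combined using exp(i*s)*conj(exp(i*t)) = exp(i*(s-t)), and sums of them are collapsed using the identity that for every m > 1 the m distinct m-th roots of unity sum to 0, e.g. 1 + exp(2*I*pi/3) + exp(-2*I*pi/3) = 0.)
Hence the multiplicities are chi_1: 1, chi_2: 1, chi_3: 1, chi_4: 2. Dimension check: dim(chi_4)*dim(chi_4) = 3*3 = 9 and sum (mult * dim) = 1*1 + 1*1 + 1*1 + 2*3 = 9.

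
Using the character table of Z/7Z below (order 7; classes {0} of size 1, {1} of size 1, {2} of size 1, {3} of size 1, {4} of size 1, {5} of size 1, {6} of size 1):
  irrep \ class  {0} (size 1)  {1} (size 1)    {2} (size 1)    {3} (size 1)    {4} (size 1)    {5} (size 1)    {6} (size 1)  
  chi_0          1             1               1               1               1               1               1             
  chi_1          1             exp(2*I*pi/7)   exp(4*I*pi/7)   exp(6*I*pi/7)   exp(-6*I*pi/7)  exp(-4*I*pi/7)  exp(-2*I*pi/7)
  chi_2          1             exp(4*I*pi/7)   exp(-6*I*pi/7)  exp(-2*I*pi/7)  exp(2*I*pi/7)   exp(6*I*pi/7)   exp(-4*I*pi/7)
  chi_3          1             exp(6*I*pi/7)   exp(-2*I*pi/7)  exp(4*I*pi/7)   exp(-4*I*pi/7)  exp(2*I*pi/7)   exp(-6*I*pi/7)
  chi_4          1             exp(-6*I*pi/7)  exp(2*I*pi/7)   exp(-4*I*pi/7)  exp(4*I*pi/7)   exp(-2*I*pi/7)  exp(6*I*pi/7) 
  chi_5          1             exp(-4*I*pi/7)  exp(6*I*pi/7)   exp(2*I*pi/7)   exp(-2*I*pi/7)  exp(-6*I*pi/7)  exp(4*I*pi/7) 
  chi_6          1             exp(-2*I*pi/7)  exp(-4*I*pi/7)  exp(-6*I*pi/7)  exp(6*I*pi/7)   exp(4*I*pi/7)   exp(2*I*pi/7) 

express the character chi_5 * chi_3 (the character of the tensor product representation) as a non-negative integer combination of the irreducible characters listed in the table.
chi_5 tensor chi_3 = chi_1 (all other irreducibles have multiplicity 0).

Working: The character of a tensor product is the pointwise product (chi_5 * chi_3)(C) = chi_5(C) * chi_3(C):
  {0}: (1)*(1), {1}: (exp(-4*I*pi/7))*(exp(6*I*pi/7)), {2}: (exp(6*I*pi/7))*(exp(-2*I*pi/7)), {3}: (exp(2*I*pi/7))*(exp(4*I*pi/7)), {4}: (exp(-2*I*pi/7))*(exp(-4*I*pi/7)), {5}: (exp(-6*I*pi/7))*(exp(2*I*pi/7)), {6}: (exp(4*I*pi/7))*(exp(-6*I*pi/7))
so (chi_5 * chi_3) takes values
  {0} -> 1, {1} -> exp(2*I*pi/7), {2} -> exp(4*I*pi/7), {3} -> exp(6*I*pi/7), {4} -> exp(-6*I*pi/7), {5} -> exp(-4*I*pi/7), {6} -> exp(-2*I*pi/7).
Now take the inner product of this character with each irreducible chi from the table, <chi_5*chi_3, chi> = (1/7) sum_C |C| (chi_5*chi_3)(C) conj(chi(C)):
  <chi_5*chi_3, chi_0> = (1/7)[1*(1)*conj(1) + 1*(exp(2*I*pi/7))*conj(1) + 1*(exp(4*I*pi/7))*conj(1) + 1*(exp(6*I*pi/7))*conj(1) + 1*(exp(-6*I*pi/7))*conj(1) + 1*(exp(-4*I*pi/7))*conj(1) + 1*(exp(-2*I*pi/7))*conj(1)]
      = (1/7)[(1) + (exp(2*I*pi/7)) + (exp(4*I*pi/7)) + (exp(6*I*pi/7)) + (exp(-6*I*pi/7)) + (exp(-4*I*pi/7)) + (exp(-2*I*pi/7))] = 0/7 = 0
  <chi_5*chi_3, chi_1> = (1/7)[1*(1)*conj(1) + 1*(exp(2*I*pi/7))*conj(exp(2*I*pi/7)) + 1*(exp(4*I*pi/7))*conj(exp(4*I*pi/7)) + 1*(exp(6*I*pi/7))*conj(exp(6*I*pi/7)) + 1*(exp(-6*I*pi/7))*conj(exp(-6*I*pi/7)) + 1*(exp(-4*I*pi/7))*conj(exp(-4*I*pi/7)) + 1*(exp(-2*I*pi/7))*conj(exp(-2*I*pi/7))]
      = (1/7)[(1) + (1) + (1) + (1) + (1) + (1) + (1)] = 7/7 = 1
  <chi_5*chi_3, chi_2> = (1/7)[1*(1)*conj(1) + 1*(exp(2*I*pi/7))*conj(exp(4*I*pi/7)) + 1*(exp(4*I*pi/7))*conj(exp(-6*I*pi/7)) + 1*(exp(6*I*pi/7))*conj(exp(-2*I*pi/7)) + 1*(exp(-6*I*pi/7))*conj(exp(2*I*pi/7)) + 1*(exp(-4*I*pi/7))*conj(exp(6*I*pi/7)) + 1*(exp(-2*I*pi/7))*conj(exp(-4*I*pi/7))]
      = (1/7)[(1) + (exp(-2*I*pi/7)) + (exp(-4*I*pi/7)) + (exp(-6*I*pi/7)) + (exp(6*I*pi/7)) + (exp(4*I*pi/7)) + (exp(2*I*pi/7))] = 0/7 = 0
  <chi_5*chi_3, chi_3> = (1/7)[1*(1)*conj(1) + 1*(exp(2*I*pi/7))*conj(exp(6*I*pi/7)) + 1*(exp(4*I*pi/7))*conj(exp(-2*I*pi/7)) + 1*(exp(6*I*pi/7))*conj(exp(4*I*pi/7)) + 1*(exp(-6*I*pi/7))*conj(exp(-4*I*pi/7)) + 1*(exp(-4*I*pi/7))*conj(exp(2*I*pi/7)) + 1*(exp(-2*I*pi/7))*conj(exp(-6*I*pi/7))]
      = (1/7)[(1) + (exp(-4*I*pi/7)) + (exp(6*I*pi/7)) + (exp(2*I*pi/7)) + (exp(-2*I*pi/7)) + (exp(-6*I*pi/7)) + (exp(4*I*pi/7))] = 0/7 = 0
  <chi_5*chi_3, chi_4> = (1/7)[1*(1)*conj(1) + 1*(exp(2*I*pi/7))*conj(exp(-6*I*pi/7)) + 1*(exp(4*I*pi/7))*conj(exp(2*I*pi/7)) + 1*(exp(6*I*pi/7))*conj(exp(-4*I*pi/7)) + 1*(exp(-6*I*pi/7))*conj(exp(4*I*pi/7)) + 1*(exp(-4*I*pi/7))*conj(exp(-2*I*pi/7)) + 1*(exp(-2*I*pi/7))*conj(exp(6*I*pi/7))]
      = (1/7)[(1) + (exp(-6*I*pi/7)) + (exp(2*I*pi/7)) + (exp(-4*I*pi/7)) + (exp(4*I*pi/7)) + (exp(-2*I*pi/7)) + (exp(6*I*pi/7))] = 0/7 = 0
  <chi_5*chi_3, chi_5> = (1/7)[1*(1)*conj(1) + 1*(exp(2*I*pi/7))*conj(exp(-4*I*pi/7)) + 1*(exp(4*I*pi/7))*conj(exp(6*I*pi/7)) + 1*(exp(6*I*pi/7))*conj(exp(2*I*pi/7)) + 1*(exp(-6*I*pi/7))*conj(exp(-2*I*pi/7)) + 1*(exp(-4*I*pi/7))*conj(exp(-6*I*pi/7)) + 1*(exp(-2*I*pi/7))*conj(exp(4*I*pi/7))]
      = (1/7)[(1) + (exp(6*I*pi/7)) + (exp(-2*I*pi/7)) + (exp(4*I*pi/7)) + (exp(-4*I*pi/7)) + (exp(2*I*pi/7)) + (exp(-6*I*pi/7))] = 0/7 = 0
  <chi_5*chi_3, chi_6> = (1/7)[1*(1)*conj(1) + 1*(exp(2*I*pi/7))*conj(exp(-2*I*pi/7)) + 1*(exp(4*I*pi/7))*conj(exp(-4*I*pi/7)) + 1*(exp(6*I*pi/7))*conj(exp(-6*I*pi/7)) + 1*(exp(-6*I*pi/7))*conj(exp(6*I*pi/7)) + 1*(exp(-4*I*pi/7))*conj(exp(4*I*pi/7)) + 1*(exp(-2*I*pi/7))*conj(exp(2*I*pi/7))]
      = (1/7)[(1) + (exp(4*I*pi/7)) + (exp(-6*I*pi/7)) + (exp(-2*I*pi/7)) + (exp(2*I*pi/7)) + (exp(6*I*pi/7)) + (exp(-4*I*pi/7))] = 0/7 = 0
(Exp terms are combined using exp(i*s)*conj(exp(i*t)) = exp(i*(s-t)), and sums of them are collapsed using the identity that for every m > 1 the m distinct m-th roots of unity sum to 0, e.g. 1 + exp(2*I*pi/3) + exp(-2*I*pi/3) = 0.)
Hence the multiplicities are chi_1: 1. Dimension check: dim(chi_5)*dim(chi_3) = 1*1 = 1 and sum (mult * dim) = 1*1 = 1.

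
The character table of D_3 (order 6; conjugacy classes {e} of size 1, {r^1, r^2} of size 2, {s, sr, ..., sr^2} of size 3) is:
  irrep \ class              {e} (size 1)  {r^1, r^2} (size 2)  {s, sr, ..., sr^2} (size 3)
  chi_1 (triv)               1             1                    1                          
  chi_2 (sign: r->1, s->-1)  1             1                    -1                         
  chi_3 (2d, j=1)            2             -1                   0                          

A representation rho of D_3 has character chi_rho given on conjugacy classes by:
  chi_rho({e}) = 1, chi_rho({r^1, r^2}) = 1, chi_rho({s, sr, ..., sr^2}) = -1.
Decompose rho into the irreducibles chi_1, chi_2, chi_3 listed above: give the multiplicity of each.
Multiplicities: chi_1: 0, chi_2: 1, chi_3: 0.

Working: Use <chi_rho, chi> = (1/|G|) sum_C |C| * chi_rho(C) * conj(chi(C)) with |G| = 6 for each irreducible chi in the table:
  <chi_rho, chi_1> = (1/6)[1*(1)*conj(1) + 2*(1)*conj(1) + 3*(-1)*conj(1)]
      = (1/6)[(1) + (2) + (-3)] = 0/6 = 0
  <chi_rho, chi_2> = (1/6)[1*(1)*conj(1) + 2*(1)*conj(1) + 3*(-1)*conj(-1)]
      = (1/6)[(1) + (2) + (3)] = 6/6 = 1
  <chi_rho, chi_3> = (1/6)[1*(1)*conj(2) + 2*(1)*conj(-1) + 3*(-1)*conj(0)]
      = (1/6)[(2) + (-2) + (0)] = 0/6 = 0
Dimension check: dim(rho) = sum (mult * dim) = 0*1 + 1*1 + 0*2 = 1 = chi_rho(e) = 1.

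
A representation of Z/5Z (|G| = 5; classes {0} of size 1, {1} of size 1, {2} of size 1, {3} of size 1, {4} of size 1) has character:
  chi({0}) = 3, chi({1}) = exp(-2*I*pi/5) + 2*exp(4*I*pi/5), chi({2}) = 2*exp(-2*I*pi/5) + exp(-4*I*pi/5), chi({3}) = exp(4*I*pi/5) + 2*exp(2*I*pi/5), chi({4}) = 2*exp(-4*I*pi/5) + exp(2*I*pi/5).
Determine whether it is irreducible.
Not irreducible (reducible): <chi, chi> = 5 > 1.

Explanation: <chi, chi> = (1/|G|) sum_C |C| * |chi(C)|^2 = (1/5)[1*|3|^2 + 1*|exp(-2*I*pi/5) + 2*exp(4*I*pi/5)|^2 + 1*|2*exp(-2*I*pi/5) + exp(-4*I*pi/5)|^2 + 1*|exp(4*I*pi/5) + 2*exp(2*I*pi/5)|^2 + 1*|2*exp(-4*I*pi/5) + exp(2*I*pi/5)|^2]
  = (1/5)[(9) + (5 + 2*exp(-4*I*pi/5) + 2*exp(4*I*pi/5)) + (5 + 2*exp(-2*I*pi/5) + 2*exp(2*I*pi/5)) + (5 + 2*exp(-2*I*pi/5) + 2*exp(2*I*pi/5)) + (5 + 2*exp(-4*I*pi/5) + 2*exp(4*I*pi/5))] = 25/5 = 5.
(Exp terms are combined using exp(i*s)*conj(exp(i*t)) = exp(i*(s-t)), and sums of them are collapsed using the identity that for every m > 1 the m distinct m-th roots of unity sum to 0, e.g. 1 + exp(2*I*pi/3) + exp(-2*I*pi/3) = 0.)
A character is irreducible iff <chi, chi> = 1, so this representation is reducible.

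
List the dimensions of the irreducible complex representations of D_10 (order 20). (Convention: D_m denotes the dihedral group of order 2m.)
Dimensions: 1, 1, 1, 1, 2, 2, 2, 2

Why: There are 8 irreducibles (= number of conjugacy classes). Their dimensions d_i satisfy sum d_i^2 = |G| = 20: 1 + 1 + 1 + 1 + 4 + 4 + 4 + 4 = 20.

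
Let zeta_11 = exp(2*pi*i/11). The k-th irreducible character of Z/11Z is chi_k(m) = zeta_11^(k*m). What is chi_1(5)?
chi_1(5) = zeta_11^5 = exp(10*I*pi/11)

Details: chi_1(5) = zeta_11^(1*5) = zeta_11^5. Since zeta_11^11 = 1, this equals zeta_11^5 = exp(2*pi*i*5/11) = exp(10*I*pi/11).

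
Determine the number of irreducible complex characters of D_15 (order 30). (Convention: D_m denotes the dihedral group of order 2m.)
9

Justification: The number of irreducible complex representations of a finite group equals its number of conjugacy classes. D_15 has 9 conjugacy classes ((n+3)/2 for n odd), so D_15 (order 30) has exactly 9 irreducible complex representations.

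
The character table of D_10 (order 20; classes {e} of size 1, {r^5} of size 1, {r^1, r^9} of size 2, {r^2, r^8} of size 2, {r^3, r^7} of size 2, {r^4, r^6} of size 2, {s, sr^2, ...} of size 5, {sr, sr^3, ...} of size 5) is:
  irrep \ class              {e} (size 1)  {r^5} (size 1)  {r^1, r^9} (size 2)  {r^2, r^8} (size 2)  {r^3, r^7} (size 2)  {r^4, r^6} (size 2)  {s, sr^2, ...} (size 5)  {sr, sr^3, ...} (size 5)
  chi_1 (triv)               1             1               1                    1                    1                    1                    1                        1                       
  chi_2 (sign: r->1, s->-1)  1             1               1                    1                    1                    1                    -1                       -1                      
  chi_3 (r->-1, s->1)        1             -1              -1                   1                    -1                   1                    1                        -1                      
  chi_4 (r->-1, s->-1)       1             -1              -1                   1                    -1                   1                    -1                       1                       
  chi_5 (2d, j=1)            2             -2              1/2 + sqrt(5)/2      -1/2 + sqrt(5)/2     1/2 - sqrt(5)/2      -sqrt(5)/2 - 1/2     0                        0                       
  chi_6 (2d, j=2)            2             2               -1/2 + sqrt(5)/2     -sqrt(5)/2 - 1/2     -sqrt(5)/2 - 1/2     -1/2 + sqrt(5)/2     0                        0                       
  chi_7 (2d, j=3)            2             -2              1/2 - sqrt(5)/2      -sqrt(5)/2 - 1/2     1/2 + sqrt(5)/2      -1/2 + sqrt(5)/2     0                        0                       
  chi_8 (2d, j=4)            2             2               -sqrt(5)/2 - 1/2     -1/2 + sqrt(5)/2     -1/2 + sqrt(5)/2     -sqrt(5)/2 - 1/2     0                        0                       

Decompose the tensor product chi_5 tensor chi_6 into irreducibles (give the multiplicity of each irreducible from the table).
chi_5 tensor chi_6 = chi_5 + chi_7 (all other irreducibles have multiplicity 0).

Explanation: The character of a tensor product is the pointwise product (chi_5 * chi_6)(C) = chi_5(C) * chi_6(C):
  {e}: (2)*(2), {r^5}: (-2)*(2), {r^1, r^9}: (1/2 + sqrt(5)/2)*(-1/2 + sqrt(5)/2), {r^2, r^8}: (-1/2 + sqrt(5)/2)*(-sqrt(5)/2 - 1/2), {r^3, r^7}: (1/2 - sqrt(5)/2)*(-sqrt(5)/2 - 1/2), {r^4, r^6}: (-sqrt(5)/2 - 1/2)*(-1/2 + sqrt(5)/2), {s, sr^2, ...}: (0)*(0), {sr, sr^3, ...}: (0)*(0)
so (chi_5 * chi_6) takes values
  {e} -> 4, {r^5} -> -4, {r^1, r^9} -> 1, {r^2, r^8} -> -1, {r^3, r^7} -> 1, {r^4, r^6} -> -1, {s, sr^2, ...} -> 0, {sr, sr^3, ...} -> 0.
Now take the inner product of this character with each irreducible chi from the table, <chi_5*chi_6, chi> = (1/20) sum_C |C| (chi_5*chi_6)(C) conj(chi(C)):
  <chi_5*chi_6, chi_1> = (1/20)[1*(4)*conj(1) + 1*(-4)*conj(1) + 2*(1)*conj(1) + 2*(-1)*conj(1) + 2*(1)*conj(1) + 2*(-1)*conj(1) + 5*(0)*conj(1) + 5*(0)*conj(1)]
      = (1/20)[(4) + (-4) + (2) + (-2) + (2) + (-2) + (0) + (0)] = 0/20 = 0
  <chi_5*chi_6, chi_2> = (1/20)[1*(4)*conj(1) + 1*(-4)*conj(1) + 2*(1)*conj(1) + 2*(-1)*conj(1) + 2*(1)*conj(1) + 2*(-1)*conj(1) + 5*(0)*conj(-1) + 5*(0)*conj(-1)]
      = (1/20)[(4) + (-4) + (2) + (-2) + (2) + (-2) + (0) + (0)] = 0/20 = 0
  <chi_5*chi_6, chi_3> = (1/20)[1*(4)*conj(1) + 1*(-4)*conj(-1) + 2*(1)*conj(-1) + 2*(-1)*conj(1) + 2*(1)*conj(-1) + 2*(-1)*conj(1) + 5*(0)*conj(1) + 5*(0)*conj(-1)]
      = (1/20)[(4) + (4) + (-2) + (-2) + (-2) + (-2) + (0) + (0)] = 0/20 = 0
  <chi_5*chi_6, chi_4> = (1/20)[1*(4)*conj(1) + 1*(-4)*conj(-1) + 2*(1)*conj(-1) + 2*(-1)*conj(1) + 2*(1)*conj(-1) + 2*(-1)*conj(1) + 5*(0)*conj(-1) + 5*(0)*conj(1)]
      = (1/20)[(4) + (4) + (-2) + (-2) + (-2) + (-2) + (0) + (0)] = 0/20 = 0
  <chi_5*chi_6, chi_5> = (1/20)[1*(4)*conj(2) + 1*(-4)*conj(-2) + 2*(1)*conj(1/2 + sqrt(5)/2) + 2*(-1)*conj(-1/2 + sqrt(5)/2) + 2*(1)*conj(1/2 - sqrt(5)/2) + 2*(-1)*conj(-sqrt(5)/2 - 1/2) + 5*(0)*conj(0) + 5*(0)*conj(0)]
      = (1/20)[(8) + (8) + (1 + sqrt(5)) + (1 - sqrt(5)) + (1 - sqrt(5)) + (1 + sqrt(5)) + (0) + (0)] = 20/20 = 1
  <chi_5*chi_6, chi_6> = (1/20)[1*(4)*conj(2) + 1*(-4)*conj(2) + 2*(1)*conj(-1/2 + sqrt(5)/2) + 2*(-1)*conj(-sqrt(5)/2 - 1/2) + 2*(1)*conj(-sqrt(5)/2 - 1/2) + 2*(-1)*conj(-1/2 + sqrt(5)/2) + 5*(0)*conj(0) + 5*(0)*conj(0)]
      = (1/20)[(8) + (-8) + (-1 + sqrt(5)) + (1 + sqrt(5)) + (-sqrt(5) - 1) + (1 - sqrt(5)) + (0) + (0)] = 0/20 = 0
  <chi_5*chi_6, chi_7> = (1/20)[1*(4)*conj(2) + 1*(-4)*conj(-2) + 2*(1)*conj(1/2 - sqrt(5)/2) + 2*(-1)*conj(-sqrt(5)/2 - 1/2) + 2*(1)*conj(1/2 + sqrt(5)/2) + 2*(-1)*conj(-1/2 + sqrt(5)/2) + 5*(0)*conj(0) + 5*(0)*conj(0)]
      = (1/20)[(8) + (8) + (1 - sqrt(5)) + (1 + sqrt(5)) + (1 + sqrt(5)) + (1 - sqrt(5)) + (0) + (0)] = 20/20 = 1
  <chi_5*chi_6, chi_8> = (1/20)[1*(4)*conj(2) + 1*(-4)*conj(2) + 2*(1)*conj(-sqrt(5)/2 - 1/2) + 2*(-1)*conj(-1/2 + sqrt(5)/2) + 2*(1)*conj(-1/2 + sqrt(5)/2) + 2*(-1)*conj(-sqrt(5)/2 - 1/2) + 5*(0)*conj(0) + 5*(0)*conj(0)]
      = (1/20)[(8) + (-8) + (-sqrt(5) - 1) + (1 - sqrt(5)) + (-1 + sqrt(5)) + (1 + sqrt(5)) + (0) + (0)] = 0/20 = 0
Hence the multiplicities are chi_5: 1, chi_7: 1. Dimension check: dim(chi_5)*dim(chi_6) = 2*2 = 4 and sum (mult * dim) = 1*2 + 1*2 = 4.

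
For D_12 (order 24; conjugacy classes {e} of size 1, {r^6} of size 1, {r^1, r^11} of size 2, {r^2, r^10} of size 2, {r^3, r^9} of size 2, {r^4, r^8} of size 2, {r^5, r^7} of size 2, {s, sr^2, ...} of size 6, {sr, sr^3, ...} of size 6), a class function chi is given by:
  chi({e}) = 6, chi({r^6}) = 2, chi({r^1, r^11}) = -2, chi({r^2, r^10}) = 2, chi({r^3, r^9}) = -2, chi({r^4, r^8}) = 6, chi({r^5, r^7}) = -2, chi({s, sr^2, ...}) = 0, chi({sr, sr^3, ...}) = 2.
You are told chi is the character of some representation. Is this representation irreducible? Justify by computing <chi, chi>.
Not irreducible (reducible): <chi, chi> = 7 > 1.

Reasoning: <chi, chi> = (1/|G|) sum_C |C| * |chi(C)|^2 = (1/24)[1*|6|^2 + 1*|2|^2 + 2*|-2|^2 + 2*|2|^2 + 2*|-2|^2 + 2*|6|^2 + 2*|-2|^2 + 6*|0|^2 + 6*|2|^2]
  = (1/24)[(36) + (4) + (8) + (8) + (8) + (72) + (8) + (0) + (24)] = 168/24 = 7.
A character is irreducible iff <chi, chi> = 1, so this representation is reducible.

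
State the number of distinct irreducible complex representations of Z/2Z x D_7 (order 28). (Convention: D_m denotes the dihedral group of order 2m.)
10

The number of irreducible complex representations of a finite group equals its number of conjugacy classes. For a direct product, #classes(G x H) = #classes(G) * #classes(H). Z/2Z has 2 classes (abelian), D_7 has 5 classes, so 2 * 5 = 10, so Z/2Z x D_7 (order 28) has exactly 10 irreducible complex representations.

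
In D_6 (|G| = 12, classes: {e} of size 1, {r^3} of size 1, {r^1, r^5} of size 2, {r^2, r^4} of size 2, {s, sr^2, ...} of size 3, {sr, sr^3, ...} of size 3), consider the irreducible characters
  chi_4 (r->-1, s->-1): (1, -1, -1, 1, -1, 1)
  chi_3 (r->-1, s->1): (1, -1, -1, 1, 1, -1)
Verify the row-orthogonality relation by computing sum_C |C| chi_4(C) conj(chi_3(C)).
Sum = 0; so <chi_4, chi_3> = 0 (distinct irreducibles are orthogonal).

Justification: Compute term by term over conjugacy classes (|C| * chi_4(C) * conj(chi_3(C))):
  1*(1)*conj(1) + 1*(-1)*conj(-1) + 2*(-1)*conj(-1) + 2*(1)*conj(1) + 3*(-1)*conj(1) + 3*(1)*conj(-1)
  = (1) + (1) + (2) + (2) + (-3) + (-3)
  = 0.
Dividing by |G| = 12 gives 0/12 = 0, matching the row-orthogonality relation <chi_4, chi_3> = [chi_4 = chi_3].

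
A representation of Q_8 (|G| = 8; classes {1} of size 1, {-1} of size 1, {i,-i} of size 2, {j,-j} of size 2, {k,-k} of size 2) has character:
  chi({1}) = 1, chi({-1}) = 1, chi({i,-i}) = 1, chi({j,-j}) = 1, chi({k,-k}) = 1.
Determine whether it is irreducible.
Irreducible: <chi, chi> = 1.

<chi, chi> = (1/|G|) sum_C |C| * |chi(C)|^2 = (1/8)[1*|1|^2 + 1*|1|^2 + 2*|1|^2 + 2*|1|^2 + 2*|1|^2]
  = (1/8)[(1) + (1) + (2) + (2) + (2)] = 8/8 = 1.
A character is irreducible iff <chi, chi> = 1, so this representation is irreducible.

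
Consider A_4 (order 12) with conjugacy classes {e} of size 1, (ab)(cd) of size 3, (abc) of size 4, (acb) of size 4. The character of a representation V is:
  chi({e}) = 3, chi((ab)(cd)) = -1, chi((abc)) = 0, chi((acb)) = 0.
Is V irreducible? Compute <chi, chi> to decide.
Irreducible: <chi, chi> = 1.

Proof sketch: <chi, chi> = (1/|G|) sum_C |C| * |chi(C)|^2 = (1/12)[1*|3|^2 + 3*|-1|^2 + 4*|0|^2 + 4*|0|^2]
  = (1/12)[(9) + (3) + (0) + (0)] = 12/12 = 1.
(Exp terms are combined using exp(i*s)*conj(exp(i*t)) = exp(i*(s-t)), and sums of them are collapsed using the identity that for every m > 1 the m distinct m-th roots of unity sum to 0, e.g. 1 + exp(2*I*pi/3) + exp(-2*I*pi/3) = 0.)
A character is irreducible iff <chi, chi> = 1, so this representation is irreducible.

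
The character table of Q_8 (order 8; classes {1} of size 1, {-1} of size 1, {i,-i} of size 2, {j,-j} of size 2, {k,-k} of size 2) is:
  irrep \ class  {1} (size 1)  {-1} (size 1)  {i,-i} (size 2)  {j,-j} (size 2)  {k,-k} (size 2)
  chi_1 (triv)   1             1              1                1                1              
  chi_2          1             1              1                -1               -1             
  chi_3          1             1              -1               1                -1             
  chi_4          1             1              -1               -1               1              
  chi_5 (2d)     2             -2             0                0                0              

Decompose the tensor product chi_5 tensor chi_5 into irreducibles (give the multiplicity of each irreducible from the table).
chi_5 tensor chi_5 = chi_1 + chi_2 + chi_3 + chi_4 (all other irreducibles have multiplicity 0).

Argument: The character of a tensor product is the pointwise product (chi_5 * chi_5)(C) = chi_5(C) * chi_5(C):
  {1}: (2)*(2), {-1}: (-2)*(-2), {i,-i}: (0)*(0), {j,-j}: (0)*(0), {k,-k}: (0)*(0)
so (chi_5 * chi_5) takes values
  {1} -> 4, {-1} -> 4, {i,-i} -> 0, {j,-j} -> 0, {k,-k} -> 0.
Now take the inner product of this character with each irreducible chi from the table, <chi_5*chi_5, chi> = (1/8) sum_C |C| (chi_5*chi_5)(C) conj(chi(C)):
  <chi_5*chi_5, chi_1> = (1/8)[1*(4)*conj(1) + 1*(4)*conj(1) + 2*(0)*conj(1) + 2*(0)*conj(1) + 2*(0)*conj(1)]
      = (1/8)[(4) + (4) + (0) + (0) + (0)] = 8/8 = 1
  <chi_5*chi_5, chi_2> = (1/8)[1*(4)*conj(1) + 1*(4)*conj(1) + 2*(0)*conj(1) + 2*(0)*conj(-1) + 2*(0)*conj(-1)]
      = (1/8)[(4) + (4) + (0) + (0) + (0)] = 8/8 = 1
  <chi_5*chi_5, chi_3> = (1/8)[1*(4)*conj(1) + 1*(4)*conj(1) + 2*(0)*conj(-1) + 2*(0)*conj(1) + 2*(0)*conj(-1)]
      = (1/8)[(4) + (4) + (0) + (0) + (0)] = 8/8 = 1
  <chi_5*chi_5, chi_4> = (1/8)[1*(4)*conj(1) + 1*(4)*conj(1) + 2*(0)*conj(-1) + 2*(0)*conj(-1) + 2*(0)*conj(1)]
      = (1/8)[(4) + (4) + (0) + (0) + (0)] = 8/8 = 1
  <chi_5*chi_5, chi_5> = (1/8)[1*(4)*conj(2) + 1*(4)*conj(-2) + 2*(0)*conj(0) + 2*(0)*conj(0) + 2*(0)*conj(0)]
      = (1/8)[(8) + (-8) + (0) + (0) + (0)] = 0/8 = 0
Hence the multiplicities are chi_1: 1, chi_2: 1, chi_3: 1, chi_4: 1. Dimension check: dim(chi_5)*dim(chi_5) = 2*2 = 4 and sum (mult * dim) = 1*1 + 1*1 + 1*1 + 1*1 = 4.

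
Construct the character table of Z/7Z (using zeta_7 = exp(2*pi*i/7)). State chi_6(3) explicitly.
Character table of Z/7Z (irreps indexed chi_0,...,chi_6 with chi_k(m) = zeta_7^(k*m), zeta_7 = exp(2*pi*i/7)):
  irrep \ class  {0} (size 1)  {1} (size 1)    {2} (size 1)    {3} (size 1)    {4} (size 1)    {5} (size 1)    {6} (size 1)  
  chi_0          1             1               1               1               1               1               1             
  chi_1          1             exp(2*I*pi/7)   exp(4*I*pi/7)   exp(6*I*pi/7)   exp(-6*I*pi/7)  exp(-4*I*pi/7)  exp(-2*I*pi/7)
  chi_2          1             exp(4*I*pi/7)   exp(-6*I*pi/7)  exp(-2*I*pi/7)  exp(2*I*pi/7)   exp(6*I*pi/7)   exp(-4*I*pi/7)
  chi_3          1             exp(6*I*pi/7)   exp(-2*I*pi/7)  exp(4*I*pi/7)   exp(-4*I*pi/7)  exp(2*I*pi/7)   exp(-6*I*pi/7)
  chi_4          1             exp(-6*I*pi/7)  exp(2*I*pi/7)   exp(-4*I*pi/7)  exp(4*I*pi/7)   exp(-2*I*pi/7)  exp(6*I*pi/7) 
  chi_5          1             exp(-4*I*pi/7)  exp(6*I*pi/7)   exp(2*I*pi/7)   exp(-2*I*pi/7)  exp(-6*I*pi/7)  exp(4*I*pi/7) 
  chi_6          1             exp(-2*I*pi/7)  exp(-4*I*pi/7)  exp(-6*I*pi/7)  exp(6*I*pi/7)   exp(4*I*pi/7)   exp(2*I*pi/7) 

Spot check: chi_6(3) = zeta_7^(6*3) = zeta_7^18 = exp(-6*I*pi/7).

Working: Z/7Z is abelian, so all 7 irreducible complex representations are 1-dimensional. They are given by chi_k(m) = zeta_7^(k*m) for k = 0,...,6. Row orthogonality: sum_m chi_k(m) conj(chi_l(m)) = 7 * [k = l].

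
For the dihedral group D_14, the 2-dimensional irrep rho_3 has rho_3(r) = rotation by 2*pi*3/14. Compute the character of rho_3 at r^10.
chi_{rho_3}(r^10) = 2*cos(2*pi*3*10/14) = 2*cos(30*pi/7)

Derivation: rho_3(r^10) is rotation by angle 2*pi*3*10/14, whose trace is 2*cos(2*pi*3*10/14) = 2*cos(30*pi/7).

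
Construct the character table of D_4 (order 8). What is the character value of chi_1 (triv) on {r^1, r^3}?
Conjugacy classes: {e} of size 1, {r^2} of size 1, {r^1, r^3} of size 2, {s, sr^2, ...} of size 2, {sr, sr^3, ...} of size 2.
Character table:
  irrep \ class              {e} (size 1)  {r^2} (size 1)  {r^1, r^3} (size 2)  {s, sr^2, ...} (size 2)  {sr, sr^3, ...} (size 2)
  chi_1 (triv)               1             1               1                    1                        1                       
  chi_2 (sign: r->1, s->-1)  1             1               1                    -1                       -1                      
  chi_3 (r->-1, s->1)        1             1               -1                   1                        -1                      
  chi_4 (r->-1, s->-1)       1             1               -1                   -1                       1                       
  chi_5 (2d, j=1)            2             -2              0                    0                        0                       

Spot check: chi_1 (triv) on {r^1, r^3} = 1.

Reasoning: D_4 has order 2*4 = 8 with 5 conjugacy classes, hence 5 irreducibles. Sum of squared dims 1 + 1 + 1 + 1 + 4 = 8 = |G|. Linear characters come from the abelianisation; the 2-dimensional irreps have character r^k -> 2*cos(2*pi*j*k/4), reflections -> 0.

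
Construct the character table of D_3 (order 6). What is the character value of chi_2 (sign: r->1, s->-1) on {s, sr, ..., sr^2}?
Conjugacy classes: {e} of size 1, {r^1, r^2} of size 2, {s, sr, ..., sr^2} of size 3.
Character table:
  irrep \ class              {e} (size 1)  {r^1, r^2} (size 2)  {s, sr, ..., sr^2} (size 3)
  chi_1 (triv)               1             1                    1                          
  chi_2 (sign: r->1, s->-1)  1             1                    -1                         
  chi_3 (2d, j=1)            2             -1                   0                          

Spot check: chi_2 (sign: r->1, s->-1) on {s, sr, ..., sr^2} = -1.

Why: D_3 has order 2*3 = 6 with 3 conjugacy classes, hence 3 irreducibles. Sum of squared dims 1 + 1 + 4 = 6 = |G|. Linear characters come from the abelianisation; the 2-dimensional irreps have character r^k -> 2*cos(2*pi*j*k/3), reflections -> 0.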